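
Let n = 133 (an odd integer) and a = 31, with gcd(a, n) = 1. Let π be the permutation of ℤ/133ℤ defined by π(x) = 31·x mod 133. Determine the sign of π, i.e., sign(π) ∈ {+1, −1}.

+1

Start at x=31: 31 → 30 → 132 → 102 → 103 → 1 → 31 (one orbit).
Cycle lengths of π_31 on ℤ/133ℤ: [6, 6, 6, 6, 6, 6, 6, 6, 6, 6, 6, 6, 6, 6, 6, 6, 6, 6, 6, 6, 6, 6, 1]; 23 cycles in total.
133 − 23 = 110 transpositions; sign(π) = (−1)^110 = +1.
Via Zolotarev, sign(π_{31}) = (31|133) = +1.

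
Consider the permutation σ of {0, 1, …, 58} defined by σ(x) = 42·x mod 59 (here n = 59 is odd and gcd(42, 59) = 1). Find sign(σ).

Orbit of 9 under x↦42x: [9, 24, 5, 33, 29, 38, 3]… (length divides ord_59(42)).
Cycle type of π: 58 + 1; total 2 cycles.
With 2 cycles on 59 points, sign = (−1)^{59−2} = -1.
Check: (42/59) = -1 by Zolotarev.

-1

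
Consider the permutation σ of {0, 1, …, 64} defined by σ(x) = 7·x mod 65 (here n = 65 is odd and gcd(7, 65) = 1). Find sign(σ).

+1

Trace 28: π^k(28) = [28, 1, 7, 49, 18, 61, 37] for k=0..6.
7 cycles of lengths [12, 12, 12, 12, 12, 4, 1].
n − c = 65 − 7 = 58; sign = (−1)^58 = +1.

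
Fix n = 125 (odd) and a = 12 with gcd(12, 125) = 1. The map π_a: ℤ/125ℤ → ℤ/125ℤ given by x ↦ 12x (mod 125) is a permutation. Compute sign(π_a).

-1

Trace 88: π^k(88) = [88, 56, 47, 64, 18, 91, 92] for k=0..6.
Cycle type of π: 100 + 20 + 4 + 1; total 4 cycles.
n − c = 125 − 4 = 121; sign = (−1)^121 = -1.
Zolotarev: (12|125) = -1, matching the cycle-count sign.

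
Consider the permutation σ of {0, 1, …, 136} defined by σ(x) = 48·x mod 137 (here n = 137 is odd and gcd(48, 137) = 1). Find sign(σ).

-1

Trace 90: π^k(90) = [90, 73, 79, 93, 80, 4, 55] for k=0..6.
Cycle lengths of π_48 on ℤ/137ℤ: [136, 1]; 2 cycles in total.
Σ(ℓ_i−1) = 137−2 = 135; sign = (−1)^135 = -1.
Zolotarev: (48|137) = -1, matching the cycle-count sign.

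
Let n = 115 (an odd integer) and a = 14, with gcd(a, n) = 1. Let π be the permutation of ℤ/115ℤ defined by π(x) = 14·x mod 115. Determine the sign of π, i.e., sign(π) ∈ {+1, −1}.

-1

Trace 1: π^k(1) = [1, 14, 81, 99, 6, 84, 26] for k=0..6.
8 cycles of lengths [22, 22, 22, 22, 22, 2, 2, 1].
Σ(ℓ_i−1) = 115−8 = 107; sign = (−1)^107 = -1.
Check: (14/115) = -1 by Zolotarev.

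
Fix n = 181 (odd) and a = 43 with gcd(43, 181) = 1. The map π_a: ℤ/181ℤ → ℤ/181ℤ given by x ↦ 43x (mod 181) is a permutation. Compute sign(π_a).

Trace 62: π^k(62) = [62, 132, 65, 80, 1, 43, 39] for k=0..6.
Cycle type of π: 9×20 + 1; total 21 cycles.
With 21 cycles on 181 points, sign = (−1)^{181−21} = +1.
The Jacobi symbol (43|181) = +1 (Zolotarev) agrees.

+1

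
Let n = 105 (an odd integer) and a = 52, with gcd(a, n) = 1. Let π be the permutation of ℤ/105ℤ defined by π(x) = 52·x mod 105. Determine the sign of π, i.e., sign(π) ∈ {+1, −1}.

Trace 16: π^k(16) = [16, 97, 4, 103, 1, 52, 79] for k=0..6.
Cycle lengths of π_52 on ℤ/105ℤ: [12, 12, 12, 12, 12, 12, 6, 6, 6, 4, 4, 4, 1, 1, 1]; 15 cycles in total.
Σ(ℓ_i−1) = 105−15 = 90; sign = (−1)^90 = +1.

+1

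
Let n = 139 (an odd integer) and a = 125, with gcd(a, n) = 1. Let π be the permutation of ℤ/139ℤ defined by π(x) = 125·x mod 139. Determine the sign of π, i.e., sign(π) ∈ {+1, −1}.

+1

Start at x=65: 65 → 63 → 91 → 116 → 44 → 79 → 6 → … (one orbit).
π_125 has 7 disjoint cycles with lengths [23, 23, 23, 23, 23, 23, 1] on {0,…,138}.
139 − 7 = 132 transpositions; sign(π) = (−1)^132 = +1.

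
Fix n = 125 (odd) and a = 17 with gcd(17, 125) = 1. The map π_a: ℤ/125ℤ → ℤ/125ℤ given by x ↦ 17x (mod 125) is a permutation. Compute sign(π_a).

-1

Start at x=72: 72 → 99 → 58 → 111 → 12 → 79 → 93 → … (one orbit).
4 cycles of lengths [100, 20, 4, 1].
125 − 4 = 121 transpositions; sign(π) = (−1)^121 = -1.
(17|125)_J = -1 (Zolotarev's lemma cross-check).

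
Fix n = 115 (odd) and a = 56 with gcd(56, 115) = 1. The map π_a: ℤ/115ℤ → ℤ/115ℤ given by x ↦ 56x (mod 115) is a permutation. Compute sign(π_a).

Trace 61: π^k(61) = [61, 81, 51, 96, 86, 101, 21] for k=0..6.
π_56 has 10 disjoint cycles with lengths [22, 22, 22, 22, 22, 1, 1, 1, 1, 1] on {0,…,114}.
With 10 cycles on 115 points, sign = (−1)^{115−10} = -1.

-1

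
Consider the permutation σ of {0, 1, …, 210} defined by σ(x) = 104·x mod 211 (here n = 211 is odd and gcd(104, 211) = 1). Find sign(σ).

-1

Start at x=140: 140 → 1 → 104 → 55 → 23 → 71 → 210 → … (one orbit).
The orbit structure of x ↦ 104x mod 211: 22 orbits of sizes [10, 10, 10, 10, 10, 10, 10, 10, 10, 10, 10, 10, 10, 10, 10, 10, 10, 10, 10, 10, 10, 1].
n − c = 211 − 22 = 189; sign = (−1)^189 = -1.
Zolotarev: (104|211) = -1, matching the cycle-count sign.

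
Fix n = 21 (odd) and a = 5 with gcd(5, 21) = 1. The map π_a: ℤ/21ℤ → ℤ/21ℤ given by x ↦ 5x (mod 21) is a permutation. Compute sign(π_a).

+1

Trace 1: π^k(1) = [1, 5, 4, 20, 16, 17] for k=0..5.
5 cycles of lengths [6, 6, 6, 2, 1].
n − c = 21 − 5 = 16; sign = (−1)^16 = +1.
(5|21)_J = +1 (Zolotarev's lemma cross-check).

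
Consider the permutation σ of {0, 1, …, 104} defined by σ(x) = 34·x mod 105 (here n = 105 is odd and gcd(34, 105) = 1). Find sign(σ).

-1

Trace 34: π^k(34) = [34, 1] for k=0..1.
Decompose π into cycles: lengths [2, 2, 2, 2, 2, 2, 2, 2, 2, 2, 2, 2, 2, 2, 2, 2, 2, 2, 2, 2, 2, 2, 2, 2, 2, 2, 2, 2, 2, 2, 2, 2, 2, 2, 2, 2, 2, 2, 2, 2, 2, 2, 2, 2, 2, 2, 2, 2, 2, 2, 2, 1, 1, 1] (54 cycles, including the fixed point 0).
n − c = 105 − 54 = 51; sign = (−1)^51 = -1.
Zolotarev: (34|105) = -1, matching the cycle-count sign.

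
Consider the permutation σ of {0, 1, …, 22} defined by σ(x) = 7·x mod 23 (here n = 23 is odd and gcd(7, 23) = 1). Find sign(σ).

-1

Trace 15: π^k(15) = [15, 13, 22, 16, 20, 2, 14] for k=0..6.
π_7 has 2 disjoint cycles with lengths [22, 1] on {0,…,22}.
23 − 2 = 21 transpositions; sign(π) = (−1)^21 = -1.
The Jacobi symbol (7|23) = -1 (Zolotarev) agrees.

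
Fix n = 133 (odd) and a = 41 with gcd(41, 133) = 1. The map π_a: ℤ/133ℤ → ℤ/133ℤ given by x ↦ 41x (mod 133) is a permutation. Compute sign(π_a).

Start at x=48: 48 → 106 → 90 → 99 → 69 → 36 → 13 → … (one orbit).
π_41 has 11 disjoint cycles with lengths [18, 18, 18, 18, 18, 18, 18, 2, 2, 2, 1] on {0,…,132}.
133 − 11 = 122 transpositions; sign(π) = (−1)^122 = +1.

+1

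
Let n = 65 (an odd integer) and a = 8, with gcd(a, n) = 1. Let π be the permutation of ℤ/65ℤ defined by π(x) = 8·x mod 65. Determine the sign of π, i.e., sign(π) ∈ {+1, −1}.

+1

Orbit of 64 under x↦8x: [64, 57, 1, 8]… (length divides ord_65(8)).
Cycle type of π: 4×16 + 1; total 17 cycles.
sign(π) = (−1)^{n − #cycles} = (−1)^{65−17} = (−1)^48 = +1.
Check: (8/65) = +1 by Zolotarev.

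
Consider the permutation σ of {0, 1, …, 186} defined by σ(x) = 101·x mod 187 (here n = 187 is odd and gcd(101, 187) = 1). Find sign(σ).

Trace 84: π^k(84) = [84, 69, 50, 1, 101, 103, 118] for k=0..6.
26 cycles of lengths [10, 10, 10, 10, 10, 10, 10, 10, 10, 10, 10, 10, 10, 10, 10, 10, 10, 2, 2, 2, 2, 2, 2, 2, 2, 1].
With 26 cycles on 187 points, sign = (−1)^{187−26} = -1.
Zolotarev: (101|187) = -1, matching the cycle-count sign.

-1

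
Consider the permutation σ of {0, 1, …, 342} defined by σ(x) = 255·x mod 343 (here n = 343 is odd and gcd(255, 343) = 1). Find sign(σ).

-1

Start at x=199: 199 → 324 → 300 → 11 → 61 → 120 → 73 → … (one orbit).
4 cycles of lengths [294, 42, 6, 1].
n − c = 343 − 4 = 339; sign = (−1)^339 = -1.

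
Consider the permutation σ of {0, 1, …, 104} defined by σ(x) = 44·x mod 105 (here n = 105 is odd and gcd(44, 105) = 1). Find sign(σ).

Orbit of 74 under x↦44x: [74, 1, 44, 46, 29, 16]… (length divides ord_105(44)).
24 cycles of lengths [6, 6, 6, 6, 6, 6, 6, 6, 6, 6, 6, 6, 6, 6, 3, 3, 2, 2, 2, 2, 2, 2, 2, 1].
n − c = 105 − 24 = 81; sign = (−1)^81 = -1.
Check: (44/105) = -1 by Zolotarev.

-1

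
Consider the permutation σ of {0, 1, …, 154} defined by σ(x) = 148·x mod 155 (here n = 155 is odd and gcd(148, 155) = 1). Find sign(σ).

+1

Orbit of 147 under x↦148x: [147, 56, 73, 109, 12, 71, 123]… (length divides ord_155(148)).
Decompose π into cycles: lengths [60, 60, 30, 4, 1] (5 cycles, including the fixed point 0).
n − c = 155 − 5 = 150; sign = (−1)^150 = +1.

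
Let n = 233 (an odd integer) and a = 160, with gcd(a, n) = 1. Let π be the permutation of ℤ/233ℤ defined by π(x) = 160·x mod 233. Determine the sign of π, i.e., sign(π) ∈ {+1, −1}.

-1

Orbit of 42 under x↦160x: [42, 196, 138, 178, 54, 19, 11]… (length divides ord_233(160)).
2 cycles of lengths [232, 1].
Σ(ℓ_i−1) = 233−2 = 231; sign = (−1)^231 = -1.
Zolotarev: (160|233) = -1, matching the cycle-count sign.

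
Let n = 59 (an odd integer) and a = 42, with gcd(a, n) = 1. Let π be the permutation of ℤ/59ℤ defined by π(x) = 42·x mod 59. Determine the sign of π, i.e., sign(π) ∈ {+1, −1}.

-1

Start at x=58: 58 → 17 → 6 → 16 → 23 → 22 → 39 → … (one orbit).
Cycle type of π: 58 + 1; total 2 cycles.
2 cycles on 59: each ℓ→(−1)^(ℓ−1), product (−1)^57 = -1.
The Jacobi symbol (42|59) = -1 (Zolotarev) agrees.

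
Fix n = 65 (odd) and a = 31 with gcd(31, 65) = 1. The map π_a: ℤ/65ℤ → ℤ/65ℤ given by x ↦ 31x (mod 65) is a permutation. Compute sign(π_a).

-1

Trace 21: π^k(21) = [21, 1, 31, 51] for k=0..3.
The orbit structure of x ↦ 31x mod 65: 20 orbits of sizes [4, 4, 4, 4, 4, 4, 4, 4, 4, 4, 4, 4, 4, 4, 4, 1, 1, 1, 1, 1].
Σ(ℓ_i−1) = 65−20 = 45; sign = (−1)^45 = -1.
Check: (31/65) = -1 by Zolotarev.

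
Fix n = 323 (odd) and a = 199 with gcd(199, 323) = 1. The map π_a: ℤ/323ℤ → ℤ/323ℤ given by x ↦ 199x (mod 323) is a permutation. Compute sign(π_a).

-1

Orbit of 49 under x↦199x: [49, 61, 188, 267, 161, 62, 64]… (length divides ord_323(199)).
π_199 has 6 disjoint cycles with lengths [144, 144, 16, 9, 9, 1] on {0,…,322}.
n − c = 323 − 6 = 317; sign = (−1)^317 = -1.
(199|323)_J = -1 (Zolotarev's lemma cross-check).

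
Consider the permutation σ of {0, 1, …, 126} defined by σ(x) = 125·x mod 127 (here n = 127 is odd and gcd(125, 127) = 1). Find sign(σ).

Start at x=123: 123 → 8 → 111 → 32 → 63 → 1 → 125 → … (one orbit).
The orbit structure of x ↦ 125x mod 127: 10 orbits of sizes [14, 14, 14, 14, 14, 14, 14, 14, 14, 1].
127 − 10 = 117 transpositions; sign(π) = (−1)^117 = -1.

-1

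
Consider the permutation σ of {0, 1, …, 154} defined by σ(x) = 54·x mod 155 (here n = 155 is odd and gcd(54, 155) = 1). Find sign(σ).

Orbit of 29 under x↦54x: [29, 16, 89, 1, 54, 126, 139]… (length divides ord_155(54)).
Cycle lengths of π_54 on ℤ/155ℤ: [10, 10, 10, 10, 10, 10, 10, 10, 10, 10, 10, 10, 10, 10, 10, 2, 2, 1]; 18 cycles in total.
18 cycles on 155: each ℓ→(−1)^(ℓ−1), product (−1)^137 = -1.

-1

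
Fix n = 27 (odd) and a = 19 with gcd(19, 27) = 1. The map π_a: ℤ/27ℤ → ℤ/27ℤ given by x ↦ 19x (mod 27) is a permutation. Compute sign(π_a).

Start at x=1: 1 → 19 → 10 → 1 (one orbit).
15 cycles of lengths [3, 3, 3, 3, 3, 3, 1, 1, 1, 1, 1, 1, 1, 1, 1].
Σ(ℓ_i−1) = 27−15 = 12; sign = (−1)^12 = +1.

+1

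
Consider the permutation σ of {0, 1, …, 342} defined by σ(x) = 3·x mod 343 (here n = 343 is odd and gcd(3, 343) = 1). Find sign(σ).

-1

Orbit of 118 under x↦3x: [118, 11, 33, 99, 297, 205, 272]… (length divides ord_343(3)).
Decompose π into cycles: lengths [294, 42, 6, 1] (4 cycles, including the fixed point 0).
n − c = 343 − 4 = 339; sign = (−1)^339 = -1.
Check: (3/343) = -1 by Zolotarev.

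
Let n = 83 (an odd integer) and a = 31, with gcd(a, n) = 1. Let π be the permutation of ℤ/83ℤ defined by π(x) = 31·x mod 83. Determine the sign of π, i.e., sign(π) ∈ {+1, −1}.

+1

Orbit of 48 under x↦31x: [48, 77, 63, 44, 36, 37, 68]… (length divides ord_83(31)).
π_31 has 3 disjoint cycles with lengths [41, 41, 1] on {0,…,82}.
83 − 3 = 80 transpositions; sign(π) = (−1)^80 = +1.
Zolotarev: (31|83) = +1, matching the cycle-count sign.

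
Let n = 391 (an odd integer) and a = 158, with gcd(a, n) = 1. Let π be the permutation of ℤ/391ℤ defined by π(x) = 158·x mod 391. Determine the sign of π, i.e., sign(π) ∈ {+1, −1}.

+1

Start at x=388: 388 → 308 → 180 → 288 → 148 → 315 → 113 → … (one orbit).
The orbit structure of x ↦ 158x mod 391: 5 orbits of sizes [176, 176, 22, 16, 1].
sign(π) = (−1)^{n − #cycles} = (−1)^{391−5} = (−1)^386 = +1.
Via Zolotarev, sign(π_{158}) = (158|391) = +1.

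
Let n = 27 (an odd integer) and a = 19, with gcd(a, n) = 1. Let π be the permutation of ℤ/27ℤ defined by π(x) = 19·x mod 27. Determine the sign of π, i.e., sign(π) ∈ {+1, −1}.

+1

Orbit of 19 under x↦19x: [19, 10, 1]… (length divides ord_27(19)).
Decompose π into cycles: lengths [3, 3, 3, 3, 3, 3, 1, 1, 1, 1, 1, 1, 1, 1, 1] (15 cycles, including the fixed point 0).
sign(π) = (−1)^{n − #cycles} = (−1)^{27−15} = (−1)^12 = +1.
Zolotarev: (19|27) = +1, matching the cycle-count sign.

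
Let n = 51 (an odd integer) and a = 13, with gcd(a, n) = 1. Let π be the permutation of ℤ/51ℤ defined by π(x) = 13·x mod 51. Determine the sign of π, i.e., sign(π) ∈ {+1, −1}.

+1

Orbit of 16 under x↦13x: [16, 4, 1, 13]… (length divides ord_51(13)).
Cycle lengths of π_13 on ℤ/51ℤ: [4, 4, 4, 4, 4, 4, 4, 4, 4, 4, 4, 4, 1, 1, 1]; 15 cycles in total.
51 − 15 = 36 transpositions; sign(π) = (−1)^36 = +1.
Zolotarev: (13|51) = +1, matching the cycle-count sign.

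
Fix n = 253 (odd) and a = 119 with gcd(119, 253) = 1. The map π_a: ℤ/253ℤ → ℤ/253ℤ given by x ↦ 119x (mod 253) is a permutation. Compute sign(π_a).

Orbit of 47 under x↦119x: [47, 27, 177, 64, 26, 58, 71]… (length divides ord_253(119)).
9 cycles of lengths [55, 55, 55, 55, 11, 11, 5, 5, 1].
sign(π) = (−1)^{n − #cycles} = (−1)^{253−9} = (−1)^244 = +1.

+1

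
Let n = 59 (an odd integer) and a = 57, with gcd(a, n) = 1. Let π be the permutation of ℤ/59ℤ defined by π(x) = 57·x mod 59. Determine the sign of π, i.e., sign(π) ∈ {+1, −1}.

+1

Trace 21: π^k(21) = [21, 17, 25, 9, 41, 36, 46] for k=0..6.
Cycle lengths of π_57 on ℤ/59ℤ: [29, 29, 1]; 3 cycles in total.
sign(π) = (−1)^{n − #cycles} = (−1)^{59−3} = (−1)^56 = +1.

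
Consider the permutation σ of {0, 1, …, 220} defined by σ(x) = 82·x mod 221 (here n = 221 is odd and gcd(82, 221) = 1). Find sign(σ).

Start at x=157: 157 → 56 → 172 → 181 → 35 → 218 → 196 → … (one orbit).
8 cycles of lengths [48, 48, 48, 48, 16, 6, 6, 1].
8 cycles on 221: each ℓ→(−1)^(ℓ−1), product (−1)^213 = -1.

-1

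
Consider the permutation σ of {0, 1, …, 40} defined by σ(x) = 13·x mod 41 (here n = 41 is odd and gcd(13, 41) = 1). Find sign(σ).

Trace 11: π^k(11) = [11, 20, 14, 18, 29, 8, 22] for k=0..6.
Cycle type of π: 40 + 1; total 2 cycles.
2 cycles on 41: each ℓ→(−1)^(ℓ−1), product (−1)^39 = -1.

-1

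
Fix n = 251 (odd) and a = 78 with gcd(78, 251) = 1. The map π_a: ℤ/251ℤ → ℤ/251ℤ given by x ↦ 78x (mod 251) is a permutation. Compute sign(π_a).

Orbit of 214 under x↦78x: [214, 126, 39, 30, 81, 43, 91]… (length divides ord_251(78)).
Decompose π into cycles: lengths [250, 1] (2 cycles, including the fixed point 0).
n − c = 251 − 2 = 249; sign = (−1)^249 = -1.

-1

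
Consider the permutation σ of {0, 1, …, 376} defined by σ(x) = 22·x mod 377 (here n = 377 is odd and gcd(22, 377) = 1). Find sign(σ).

+1

Start at x=144: 144 → 152 → 328 → 53 → 35 → 16 → 352 → … (one orbit).
15 cycles of lengths [42, 42, 42, 42, 42, 42, 42, 42, 14, 14, 3, 3, 3, 3, 1].
With 15 cycles on 377 points, sign = (−1)^{377−15} = +1.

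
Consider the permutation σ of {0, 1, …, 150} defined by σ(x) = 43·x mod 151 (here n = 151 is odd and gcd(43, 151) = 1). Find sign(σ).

+1

Trace 128: π^k(128) = [128, 68, 55, 100, 72, 76, 97] for k=0..6.
The orbit structure of x ↦ 43x mod 151: 3 orbits of sizes [75, 75, 1].
With 3 cycles on 151 points, sign = (−1)^{151−3} = +1.
Via Zolotarev, sign(π_{43}) = (43|151) = +1.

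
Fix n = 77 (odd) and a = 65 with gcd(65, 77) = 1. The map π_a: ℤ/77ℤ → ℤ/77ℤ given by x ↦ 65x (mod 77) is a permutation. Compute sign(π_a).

-1

Trace 43: π^k(43) = [43, 23, 32, 1, 65, 67] for k=0..5.
Decompose π into cycles: lengths [6, 6, 6, 6, 6, 6, 6, 6, 6, 6, 3, 3, 2, 2, 2, 2, 2, 1] (18 cycles, including the fixed point 0).
Σ(ℓ_i−1) = 77−18 = 59; sign = (−1)^59 = -1.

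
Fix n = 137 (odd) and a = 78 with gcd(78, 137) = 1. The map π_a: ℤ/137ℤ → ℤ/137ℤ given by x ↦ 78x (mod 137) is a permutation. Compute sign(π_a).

Orbit of 60 under x↦78x: [60, 22, 72, 136, 59, 81, 16]… (length divides ord_137(78)).
π_78 has 5 disjoint cycles with lengths [34, 34, 34, 34, 1] on {0,…,136}.
With 5 cycles on 137 points, sign = (−1)^{137−5} = +1.
(78|137)_J = +1 (Zolotarev's lemma cross-check).

+1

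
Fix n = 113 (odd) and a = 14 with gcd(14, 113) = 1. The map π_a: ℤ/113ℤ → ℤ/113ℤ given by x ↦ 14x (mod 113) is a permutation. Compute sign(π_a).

+1

Orbit of 1 under x↦14x: [1, 14, 83, 32, 109, 57, 7]… (length divides ord_113(14)).
π_14 has 5 disjoint cycles with lengths [28, 28, 28, 28, 1] on {0,…,112}.
5 cycles on 113: each ℓ→(−1)^(ℓ−1), product (−1)^108 = +1.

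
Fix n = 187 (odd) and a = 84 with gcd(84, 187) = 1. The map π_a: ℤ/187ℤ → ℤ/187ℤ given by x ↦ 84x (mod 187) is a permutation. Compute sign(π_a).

-1

Orbit of 101 under x↦84x: [101, 69, 186, 103, 50, 86, 118]… (length divides ord_187(84)).
The orbit structure of x ↦ 84x mod 187: 26 orbits of sizes [10, 10, 10, 10, 10, 10, 10, 10, 10, 10, 10, 10, 10, 10, 10, 10, 10, 2, 2, 2, 2, 2, 2, 2, 2, 1].
187 − 26 = 161 transpositions; sign(π) = (−1)^161 = -1.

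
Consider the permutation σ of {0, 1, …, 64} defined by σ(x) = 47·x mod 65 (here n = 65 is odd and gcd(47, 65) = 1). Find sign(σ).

Start at x=64: 64 → 18 → 1 → 47 → 64 (one orbit).
Cycle type of π: 4×16 + 1; total 17 cycles.
17 cycles on 65: each ℓ→(−1)^(ℓ−1), product (−1)^48 = +1.
The Jacobi symbol (47|65) = +1 (Zolotarev) agrees.

+1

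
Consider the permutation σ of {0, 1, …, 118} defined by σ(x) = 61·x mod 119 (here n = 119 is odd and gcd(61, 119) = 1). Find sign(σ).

+1

Orbit of 27 under x↦61x: [27, 100, 31, 106, 40, 60, 90]… (length divides ord_119(61)).
π_61 has 5 disjoint cycles with lengths [48, 48, 16, 6, 1] on {0,…,118}.
With 5 cycles on 119 points, sign = (−1)^{119−5} = +1.
The Jacobi symbol (61|119) = +1 (Zolotarev) agrees.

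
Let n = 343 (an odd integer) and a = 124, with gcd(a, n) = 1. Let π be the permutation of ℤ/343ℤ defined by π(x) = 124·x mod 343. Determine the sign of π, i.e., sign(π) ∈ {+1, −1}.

-1

Trace 338: π^k(338) = [338, 66, 295, 222, 88, 279, 296] for k=0..6.
4 cycles of lengths [294, 42, 6, 1].
n − c = 343 − 4 = 339; sign = (−1)^339 = -1.
Via Zolotarev, sign(π_{124}) = (124|343) = -1.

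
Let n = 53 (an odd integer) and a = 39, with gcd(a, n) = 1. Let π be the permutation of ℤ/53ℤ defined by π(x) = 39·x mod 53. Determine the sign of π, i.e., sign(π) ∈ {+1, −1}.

Orbit of 6 under x↦39x: [6, 22, 10, 19, 52, 14, 16]… (length divides ord_53(39)).
Decompose π into cycles: lengths [52, 1] (2 cycles, including the fixed point 0).
n − c = 53 − 2 = 51; sign = (−1)^51 = -1.
Via Zolotarev, sign(π_{39}) = (39|53) = -1.

-1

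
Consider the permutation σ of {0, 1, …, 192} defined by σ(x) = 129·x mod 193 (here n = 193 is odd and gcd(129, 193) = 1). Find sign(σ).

+1

Orbit of 3 under x↦129x: [3, 1, 129, 43, 143, 112, 166]… (length divides ord_193(129)).
The orbit structure of x ↦ 129x mod 193: 13 orbits of sizes [16, 16, 16, 16, 16, 16, 16, 16, 16, 16, 16, 16, 1].
n − c = 193 − 13 = 180; sign = (−1)^180 = +1.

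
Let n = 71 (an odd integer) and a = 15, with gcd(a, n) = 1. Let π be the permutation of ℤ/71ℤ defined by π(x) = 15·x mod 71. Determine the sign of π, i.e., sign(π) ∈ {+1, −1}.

+1

Orbit of 15 under x↦15x: [15, 12, 38, 2, 30, 24, 5]… (length divides ord_71(15)).
3 cycles of lengths [35, 35, 1].
sign(π) = (−1)^{n − #cycles} = (−1)^{71−3} = (−1)^68 = +1.
Zolotarev: (15|71) = +1, matching the cycle-count sign.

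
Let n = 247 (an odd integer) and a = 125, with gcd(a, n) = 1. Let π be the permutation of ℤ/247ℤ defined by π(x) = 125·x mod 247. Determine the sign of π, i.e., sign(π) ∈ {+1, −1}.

Orbit of 77 under x↦125x: [77, 239, 235, 229, 220, 83, 1]… (length divides ord_247(125)).
π_125 has 28 disjoint cycles with lengths [12, 12, 12, 12, 12, 12, 12, 12, 12, 12, 12, 12, 12, 12, 12, 12, 12, 12, 4, 4, 4, 3, 3, 3, 3, 3, 3, 1] on {0,…,246}.
28 cycles on 247: each ℓ→(−1)^(ℓ−1), product (−1)^219 = -1.
Via Zolotarev, sign(π_{125}) = (125|247) = -1.

-1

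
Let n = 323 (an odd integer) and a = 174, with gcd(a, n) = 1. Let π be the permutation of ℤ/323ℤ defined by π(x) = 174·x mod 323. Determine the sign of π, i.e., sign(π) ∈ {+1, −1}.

-1

Trace 21: π^k(21) = [21, 101, 132, 35, 276, 220, 166] for k=0..6.
π_174 has 14 disjoint cycles with lengths [36, 36, 36, 36, 36, 36, 36, 36, 18, 4, 4, 4, 4, 1] on {0,…,322}.
Σ(ℓ_i−1) = 323−14 = 309; sign = (−1)^309 = -1.
Via Zolotarev, sign(π_{174}) = (174|323) = -1.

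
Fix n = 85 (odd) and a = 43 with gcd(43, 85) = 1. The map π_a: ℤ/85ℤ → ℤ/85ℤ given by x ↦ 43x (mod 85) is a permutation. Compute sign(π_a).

Trace 43: π^k(43) = [43, 64, 32, 16, 8, 4, 2] for k=0..6.
π_43 has 12 disjoint cycles with lengths [8, 8, 8, 8, 8, 8, 8, 8, 8, 8, 4, 1] on {0,…,84}.
Σ(ℓ_i−1) = 85−12 = 73; sign = (−1)^73 = -1.
The Jacobi symbol (43|85) = -1 (Zolotarev) agrees.

-1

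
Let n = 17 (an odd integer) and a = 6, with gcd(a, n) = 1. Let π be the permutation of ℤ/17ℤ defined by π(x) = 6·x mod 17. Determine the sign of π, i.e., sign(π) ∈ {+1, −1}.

Start at x=13: 13 → 10 → 9 → 3 → 1 → 6 → 2 → … (one orbit).
The orbit structure of x ↦ 6x mod 17: 2 orbits of sizes [16, 1].
n − c = 17 − 2 = 15; sign = (−1)^15 = -1.

-1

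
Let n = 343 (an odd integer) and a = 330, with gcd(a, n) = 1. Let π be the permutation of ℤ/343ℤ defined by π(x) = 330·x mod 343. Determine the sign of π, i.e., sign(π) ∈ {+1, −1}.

+1

Start at x=225: 225 → 162 → 295 → 281 → 120 → 155 → 43 → … (one orbit).
19 cycles of lengths [49, 49, 49, 49, 49, 49, 7, 7, 7, 7, 7, 7, 1, 1, 1, 1, 1, 1, 1].
19 cycles on 343: each ℓ→(−1)^(ℓ−1), product (−1)^324 = +1.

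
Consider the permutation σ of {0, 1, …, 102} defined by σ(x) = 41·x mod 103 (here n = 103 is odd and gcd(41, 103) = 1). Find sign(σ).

Start at x=83: 83 → 4 → 61 → 29 → 56 → 30 → 97 → … (one orbit).
Decompose π into cycles: lengths [51, 51, 1] (3 cycles, including the fixed point 0).
n − c = 103 − 3 = 100; sign = (−1)^100 = +1.

+1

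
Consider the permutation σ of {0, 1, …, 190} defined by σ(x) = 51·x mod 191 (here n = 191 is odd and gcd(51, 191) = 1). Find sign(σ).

Start at x=20: 20 → 65 → 68 → 30 → 2 → 102 → 45 → … (one orbit).
The orbit structure of x ↦ 51x mod 191: 3 orbits of sizes [95, 95, 1].
191 − 3 = 188 transpositions; sign(π) = (−1)^188 = +1.

+1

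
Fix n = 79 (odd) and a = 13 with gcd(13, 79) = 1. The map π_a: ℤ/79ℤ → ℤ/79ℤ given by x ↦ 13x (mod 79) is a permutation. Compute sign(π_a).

+1

Trace 8: π^k(8) = [8, 25, 9, 38, 20, 23, 62] for k=0..6.
The orbit structure of x ↦ 13x mod 79: 3 orbits of sizes [39, 39, 1].
3 cycles on 79: each ℓ→(−1)^(ℓ−1), product (−1)^76 = +1.
Zolotarev: (13|79) = +1, matching the cycle-count sign.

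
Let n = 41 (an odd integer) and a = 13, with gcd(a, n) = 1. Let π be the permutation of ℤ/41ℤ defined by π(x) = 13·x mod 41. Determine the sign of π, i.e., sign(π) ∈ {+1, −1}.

Trace 39: π^k(39) = [39, 15, 31, 34, 32, 6, 37] for k=0..6.
2 cycles of lengths [40, 1].
With 2 cycles on 41 points, sign = (−1)^{41−2} = -1.

-1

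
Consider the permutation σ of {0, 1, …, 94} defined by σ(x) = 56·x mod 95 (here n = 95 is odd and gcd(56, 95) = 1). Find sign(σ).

Trace 56: π^k(56) = [56, 1] for k=0..1.
The orbit structure of x ↦ 56x mod 95: 50 orbits of sizes [2, 2, 2, 2, 2, 2, 2, 2, 2, 2, 2, 2, 2, 2, 2, 2, 2, 2, 2, 2, 2, 2, 2, 2, 2, 2, 2, 2, 2, 2, 2, 2, 2, 2, 2, 2, 2, 2, 2, 2, 2, 2, 2, 2, 2, 1, 1, 1, 1, 1].
Σ(ℓ_i−1) = 95−50 = 45; sign = (−1)^45 = -1.
(56|95)_J = -1 (Zolotarev's lemma cross-check).

-1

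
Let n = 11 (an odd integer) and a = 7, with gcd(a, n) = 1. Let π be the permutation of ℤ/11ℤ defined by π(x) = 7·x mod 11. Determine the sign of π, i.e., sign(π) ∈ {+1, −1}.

Trace 10: π^k(10) = [10, 4, 6, 9, 8, 1, 7] for k=0..6.
Cycle type of π: 10 + 1; total 2 cycles.
2 cycles on 11: each ℓ→(−1)^(ℓ−1), product (−1)^9 = -1.

-1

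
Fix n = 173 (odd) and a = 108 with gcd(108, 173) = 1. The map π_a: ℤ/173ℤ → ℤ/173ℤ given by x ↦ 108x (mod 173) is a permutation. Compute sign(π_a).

-1

Start at x=72: 72 → 164 → 66 → 35 → 147 → 133 → 5 → … (one orbit).
Decompose π into cycles: lengths [172, 1] (2 cycles, including the fixed point 0).
Σ(ℓ_i−1) = 173−2 = 171; sign = (−1)^171 = -1.
(108|173)_J = -1 (Zolotarev's lemma cross-check).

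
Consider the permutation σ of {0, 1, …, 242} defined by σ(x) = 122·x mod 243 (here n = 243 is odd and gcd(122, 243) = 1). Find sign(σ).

Orbit of 41 under x↦122x: [41, 142, 71, 157, 200, 100, 50]… (length divides ord_243(122)).
Decompose π into cycles: lengths [162, 54, 18, 6, 2, 1] (6 cycles, including the fixed point 0).
sign(π) = (−1)^{n − #cycles} = (−1)^{243−6} = (−1)^237 = -1.
Zolotarev: (122|243) = -1, matching the cycle-count sign.

-1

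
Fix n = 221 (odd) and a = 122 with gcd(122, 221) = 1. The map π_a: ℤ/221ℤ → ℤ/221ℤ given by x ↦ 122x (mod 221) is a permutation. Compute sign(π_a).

Orbit of 148 under x↦122x: [148, 155, 125, 1, 122, 77, 112]… (length divides ord_221(122)).
π_122 has 17 disjoint cycles with lengths [16, 16, 16, 16, 16, 16, 16, 16, 16, 16, 16, 16, 16, 4, 4, 4, 1] on {0,…,220}.
Σ(ℓ_i−1) = 221−17 = 204; sign = (−1)^204 = +1.
(122|221)_J = +1 (Zolotarev's lemma cross-check).

+1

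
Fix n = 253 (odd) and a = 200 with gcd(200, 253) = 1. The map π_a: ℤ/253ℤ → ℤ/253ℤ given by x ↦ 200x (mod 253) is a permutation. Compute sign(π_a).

-1

Orbit of 192 under x↦200x: [192, 197, 185, 62, 3, 94, 78]… (length divides ord_253(200)).
Decompose π into cycles: lengths [110, 110, 11, 11, 10, 1] (6 cycles, including the fixed point 0).
6 cycles on 253: each ℓ→(−1)^(ℓ−1), product (−1)^247 = -1.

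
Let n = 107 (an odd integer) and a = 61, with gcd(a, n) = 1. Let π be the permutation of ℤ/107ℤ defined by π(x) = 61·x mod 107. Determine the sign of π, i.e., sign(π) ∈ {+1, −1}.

Orbit of 101 under x↦61x: [101, 62, 37, 10, 75, 81, 19]… (length divides ord_107(61)).
π_61 has 3 disjoint cycles with lengths [53, 53, 1] on {0,…,106}.
n − c = 107 − 3 = 104; sign = (−1)^104 = +1.
(61|107)_J = +1 (Zolotarev's lemma cross-check).

+1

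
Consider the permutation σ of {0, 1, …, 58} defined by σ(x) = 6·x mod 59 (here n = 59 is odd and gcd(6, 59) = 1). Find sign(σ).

Start at x=17: 17 → 43 → 22 → 14 → 25 → 32 → 15 → … (one orbit).
2 cycles of lengths [58, 1].
sign(π) = (−1)^{n − #cycles} = (−1)^{59−2} = (−1)^57 = -1.

-1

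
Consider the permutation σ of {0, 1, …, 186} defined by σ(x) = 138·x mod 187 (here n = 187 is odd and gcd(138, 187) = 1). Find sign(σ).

Orbit of 43 under x↦138x: [43, 137, 19, 4, 178, 67, 83]… (length divides ord_187(138)).
Decompose π into cycles: lengths [40, 40, 40, 40, 10, 8, 8, 1] (8 cycles, including the fixed point 0).
n − c = 187 − 8 = 179; sign = (−1)^179 = -1.

-1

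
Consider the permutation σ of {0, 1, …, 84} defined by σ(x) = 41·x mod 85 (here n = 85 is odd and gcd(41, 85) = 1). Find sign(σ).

Orbit of 41 under x↦41x: [41, 66, 71, 21, 11, 26, 46]… (length divides ord_85(41)).
Decompose π into cycles: lengths [16, 16, 16, 16, 16, 1, 1, 1, 1, 1] (10 cycles, including the fixed point 0).
With 10 cycles on 85 points, sign = (−1)^{85−10} = -1.
Via Zolotarev, sign(π_{41}) = (41|85) = -1.

-1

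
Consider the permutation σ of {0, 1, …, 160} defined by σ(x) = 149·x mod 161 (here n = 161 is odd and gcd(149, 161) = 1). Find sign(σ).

Start at x=57: 57 → 121 → 158 → 36 → 51 → 32 → 99 → … (one orbit).
Decompose π into cycles: lengths [66, 66, 22, 3, 3, 1] (6 cycles, including the fixed point 0).
Σ(ℓ_i−1) = 161−6 = 155; sign = (−1)^155 = -1.
Zolotarev: (149|161) = -1, matching the cycle-count sign.

-1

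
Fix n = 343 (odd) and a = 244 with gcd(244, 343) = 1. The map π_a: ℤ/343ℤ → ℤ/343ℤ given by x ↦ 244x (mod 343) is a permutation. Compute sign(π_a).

Trace 197: π^k(197) = [197, 48, 50, 195, 246, 342, 99] for k=0..6.
Cycle lengths of π_244 on ℤ/343ℤ: [14, 14, 14, 14, 14, 14, 14, 14, 14, 14, 14, 14, 14, 14, 14, 14, 14, 14, 14, 14, 14, 2, 2, 2, 2, 2, 2, 2, 2, 2, 2, 2, 2, 2, 2, 2, 2, 2, 2, 2, 2, 2, 2, 2, 2, 1]; 46 cycles in total.
n − c = 343 − 46 = 297; sign = (−1)^297 = -1.

-1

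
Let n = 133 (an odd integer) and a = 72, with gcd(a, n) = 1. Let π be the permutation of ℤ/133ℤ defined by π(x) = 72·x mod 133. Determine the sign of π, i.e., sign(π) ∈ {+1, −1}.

-1

Trace 9: π^k(9) = [9, 116, 106, 51, 81, 113, 23] for k=0..6.
Cycle type of π: 18×7 + 3×2 + 1; total 10 cycles.
133 − 10 = 123 transpositions; sign(π) = (−1)^123 = -1.
Zolotarev: (72|133) = -1, matching the cycle-count sign.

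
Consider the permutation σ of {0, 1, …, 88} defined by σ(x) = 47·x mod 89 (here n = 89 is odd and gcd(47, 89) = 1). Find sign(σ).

+1

Start at x=10: 10 → 25 → 18 → 45 → 68 → 81 → 69 → … (one orbit).
Decompose π into cycles: lengths [44, 44, 1] (3 cycles, including the fixed point 0).
3 cycles on 89: each ℓ→(−1)^(ℓ−1), product (−1)^86 = +1.
Zolotarev: (47|89) = +1, matching the cycle-count sign.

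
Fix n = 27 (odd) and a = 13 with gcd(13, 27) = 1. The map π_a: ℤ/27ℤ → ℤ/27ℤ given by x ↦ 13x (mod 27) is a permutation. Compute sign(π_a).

Orbit of 22 under x↦13x: [22, 16, 19, 4, 25, 1, 13]… (length divides ord_27(13)).
7 cycles of lengths [9, 9, 3, 3, 1, 1, 1].
Σ(ℓ_i−1) = 27−7 = 20; sign = (−1)^20 = +1.

+1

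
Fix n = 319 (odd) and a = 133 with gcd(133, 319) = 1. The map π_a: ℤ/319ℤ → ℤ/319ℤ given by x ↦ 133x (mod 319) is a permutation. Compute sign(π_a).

-1

Trace 12: π^k(12) = [12, 1, 133, 144] for k=0..3.
88 cycles of lengths [4, 4, 4, 4, 4, 4, 4, 4, 4, 4, 4, 4, 4, 4, 4, 4, 4, 4, 4, 4, 4, 4, 4, 4, 4, 4, 4, 4, 4, 4, 4, 4, 4, 4, 4, 4, 4, 4, 4, 4, 4, 4, 4, 4, 4, 4, 4, 4, 4, 4, 4, 4, 4, 4, 4, 4, 4, 4, 4, 4, 4, 4, 4, 4, 4, 4, 4, 4, 4, 4, 4, 4, 4, 4, 4, 4, 4, 1, 1, 1, 1, 1, 1, 1, 1, 1, 1, 1].
n − c = 319 − 88 = 231; sign = (−1)^231 = -1.
Via Zolotarev, sign(π_{133}) = (133|319) = -1.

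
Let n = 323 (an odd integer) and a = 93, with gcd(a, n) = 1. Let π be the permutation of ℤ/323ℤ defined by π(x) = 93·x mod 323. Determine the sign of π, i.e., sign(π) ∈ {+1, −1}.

+1

Orbit of 178 under x↦93x: [178, 81, 104, 305, 264, 4, 49]… (length divides ord_323(93)).
9 cycles of lengths [72, 72, 72, 72, 9, 9, 8, 8, 1].
323 − 9 = 314 transpositions; sign(π) = (−1)^314 = +1.
Via Zolotarev, sign(π_{93}) = (93|323) = +1.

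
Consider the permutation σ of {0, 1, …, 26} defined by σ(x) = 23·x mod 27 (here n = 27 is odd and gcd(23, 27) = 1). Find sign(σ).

Start at x=16: 16 → 17 → 13 → 2 → 19 → 5 → 7 → … (one orbit).
4 cycles of lengths [18, 6, 2, 1].
n − c = 27 − 4 = 23; sign = (−1)^23 = -1.
The Jacobi symbol (23|27) = -1 (Zolotarev) agrees.

-1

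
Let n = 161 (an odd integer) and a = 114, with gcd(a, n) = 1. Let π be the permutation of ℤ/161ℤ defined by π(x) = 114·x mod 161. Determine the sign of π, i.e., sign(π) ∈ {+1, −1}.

Trace 114: π^k(114) = [114, 116, 22, 93, 137, 1] for k=0..5.
36 cycles of lengths [6, 6, 6, 6, 6, 6, 6, 6, 6, 6, 6, 6, 6, 6, 6, 6, 6, 6, 6, 6, 6, 6, 3, 3, 2, 2, 2, 2, 2, 2, 2, 2, 2, 2, 2, 1].
161 − 36 = 125 transpositions; sign(π) = (−1)^125 = -1.

-1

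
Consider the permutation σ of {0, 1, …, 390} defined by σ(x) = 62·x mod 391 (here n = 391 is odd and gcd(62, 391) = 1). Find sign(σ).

-1

Trace 116: π^k(116) = [116, 154, 164, 2, 124, 259, 27] for k=0..6.
π_62 has 6 disjoint cycles with lengths [176, 176, 16, 11, 11, 1] on {0,…,390}.
With 6 cycles on 391 points, sign = (−1)^{391−6} = -1.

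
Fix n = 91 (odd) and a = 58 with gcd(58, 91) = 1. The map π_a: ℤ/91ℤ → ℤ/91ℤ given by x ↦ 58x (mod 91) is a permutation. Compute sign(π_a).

Start at x=9: 9 → 67 → 64 → 72 → 81 → 57 → 30 → … (one orbit).
π_58 has 10 disjoint cycles with lengths [12, 12, 12, 12, 12, 12, 12, 3, 3, 1] on {0,…,90}.
sign(π) = (−1)^{n − #cycles} = (−1)^{91−10} = (−1)^81 = -1.

-1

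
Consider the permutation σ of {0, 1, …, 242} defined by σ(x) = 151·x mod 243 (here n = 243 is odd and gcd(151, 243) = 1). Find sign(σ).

+1

Start at x=76: 76 → 55 → 43 → 175 → 181 → 115 → 112 → … (one orbit).
Cycle type of π: 81×2 + 27×2 + 9×2 + 3×2 + 1×3; total 11 cycles.
sign(π) = (−1)^{n − #cycles} = (−1)^{243−11} = (−1)^232 = +1.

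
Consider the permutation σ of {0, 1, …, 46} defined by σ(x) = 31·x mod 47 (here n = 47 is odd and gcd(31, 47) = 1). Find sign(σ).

Orbit of 15 under x↦31x: [15, 42, 33, 36, 35, 4, 30]… (length divides ord_47(31)).
The orbit structure of x ↦ 31x mod 47: 2 orbits of sizes [46, 1].
sign(π) = (−1)^{n − #cycles} = (−1)^{47−2} = (−1)^45 = -1.
Check: (31/47) = -1 by Zolotarev.

-1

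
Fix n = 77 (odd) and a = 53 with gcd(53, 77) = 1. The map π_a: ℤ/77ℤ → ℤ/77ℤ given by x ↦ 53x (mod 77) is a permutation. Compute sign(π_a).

Start at x=53: 53 → 37 → 36 → 60 → 23 → 64 → 4 → … (one orbit).
The orbit structure of x ↦ 53x mod 77: 9 orbits of sizes [15, 15, 15, 15, 5, 5, 3, 3, 1].
n − c = 77 − 9 = 68; sign = (−1)^68 = +1.
Zolotarev: (53|77) = +1, matching the cycle-count sign.

+1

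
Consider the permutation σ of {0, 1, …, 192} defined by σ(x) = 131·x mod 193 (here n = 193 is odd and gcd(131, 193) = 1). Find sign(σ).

Start at x=16: 16 → 166 → 130 → 46 → 43 → 36 → 84 → … (one orbit).
π_131 has 5 disjoint cycles with lengths [48, 48, 48, 48, 1] on {0,…,192}.
Σ(ℓ_i−1) = 193−5 = 188; sign = (−1)^188 = +1.

+1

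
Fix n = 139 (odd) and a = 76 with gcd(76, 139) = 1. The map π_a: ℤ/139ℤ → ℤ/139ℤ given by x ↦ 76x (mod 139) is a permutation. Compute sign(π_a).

Start at x=129: 129 → 74 → 64 → 138 → 63 → 62 → 125 → … (one orbit).
Cycle type of π: 46×3 + 1; total 4 cycles.
4 cycles on 139: each ℓ→(−1)^(ℓ−1), product (−1)^135 = -1.
Check: (76/139) = -1 by Zolotarev.

-1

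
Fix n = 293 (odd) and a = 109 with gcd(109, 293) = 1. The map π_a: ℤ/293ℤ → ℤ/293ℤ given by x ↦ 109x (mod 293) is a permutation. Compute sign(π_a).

+1

Trace 256: π^k(256) = [256, 69, 196, 268, 205, 77, 189] for k=0..6.
5 cycles of lengths [73, 73, 73, 73, 1].
n − c = 293 − 5 = 288; sign = (−1)^288 = +1.
(109|293)_J = +1 (Zolotarev's lemma cross-check).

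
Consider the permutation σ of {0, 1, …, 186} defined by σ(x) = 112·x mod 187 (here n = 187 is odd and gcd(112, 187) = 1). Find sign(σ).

Orbit of 129 under x↦112x: [129, 49, 65, 174, 40, 179, 39]… (length divides ord_187(112)).
Decompose π into cycles: lengths [80, 80, 16, 10, 1] (5 cycles, including the fixed point 0).
5 cycles on 187: each ℓ→(−1)^(ℓ−1), product (−1)^182 = +1.

+1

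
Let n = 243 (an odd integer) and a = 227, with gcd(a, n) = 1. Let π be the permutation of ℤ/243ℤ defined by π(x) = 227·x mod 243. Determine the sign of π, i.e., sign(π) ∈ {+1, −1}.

Start at x=50: 50 → 172 → 164 → 49 → 188 → 151 → 14 → … (one orbit).
6 cycles of lengths [162, 54, 18, 6, 2, 1].
Σ(ℓ_i−1) = 243−6 = 237; sign = (−1)^237 = -1.

-1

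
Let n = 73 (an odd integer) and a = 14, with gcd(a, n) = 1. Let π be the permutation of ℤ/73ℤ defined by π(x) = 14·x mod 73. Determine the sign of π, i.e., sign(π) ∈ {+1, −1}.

Start at x=21: 21 → 2 → 28 → 27 → 13 → 36 → 66 → … (one orbit).
Cycle type of π: 72 + 1; total 2 cycles.
73 − 2 = 71 transpositions; sign(π) = (−1)^71 = -1.
Via Zolotarev, sign(π_{14}) = (14|73) = -1.

-1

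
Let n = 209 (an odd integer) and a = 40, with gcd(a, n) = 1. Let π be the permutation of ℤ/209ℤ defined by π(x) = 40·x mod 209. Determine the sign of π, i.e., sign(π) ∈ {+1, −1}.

+1

Orbit of 177 under x↦40x: [177, 183, 5, 200, 58, 21, 4]… (length divides ord_209(40)).
The orbit structure of x ↦ 40x mod 209: 5 orbits of sizes [90, 90, 18, 10, 1].
n − c = 209 − 5 = 204; sign = (−1)^204 = +1.
(40|209)_J = +1 (Zolotarev's lemma cross-check).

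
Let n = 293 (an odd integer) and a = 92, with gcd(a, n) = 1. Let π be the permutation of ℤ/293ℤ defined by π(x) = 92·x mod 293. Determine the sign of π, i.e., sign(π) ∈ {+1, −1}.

-1

Start at x=52: 52 → 96 → 42 → 55 → 79 → 236 → 30 → … (one orbit).
Decompose π into cycles: lengths [292, 1] (2 cycles, including the fixed point 0).
Σ(ℓ_i−1) = 293−2 = 291; sign = (−1)^291 = -1.
Via Zolotarev, sign(π_{92}) = (92|293) = -1.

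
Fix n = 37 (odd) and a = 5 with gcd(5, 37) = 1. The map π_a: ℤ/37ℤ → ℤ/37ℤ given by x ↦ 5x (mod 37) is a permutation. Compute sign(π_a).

Start at x=22: 22 → 36 → 32 → 12 → 23 → 4 → 20 → … (one orbit).
2 cycles of lengths [36, 1].
n − c = 37 − 2 = 35; sign = (−1)^35 = -1.

-1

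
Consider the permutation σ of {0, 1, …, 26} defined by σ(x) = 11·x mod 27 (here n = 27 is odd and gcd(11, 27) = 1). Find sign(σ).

-1

Trace 11: π^k(11) = [11, 13, 8, 7, 23, 10, 2] for k=0..6.
The orbit structure of x ↦ 11x mod 27: 4 orbits of sizes [18, 6, 2, 1].
n − c = 27 − 4 = 23; sign = (−1)^23 = -1.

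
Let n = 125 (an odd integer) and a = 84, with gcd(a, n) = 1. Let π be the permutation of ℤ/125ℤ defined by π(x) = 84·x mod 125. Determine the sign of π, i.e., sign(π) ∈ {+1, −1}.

+1

Start at x=36: 36 → 24 → 16 → 94 → 21 → 14 → 51 → … (one orbit).
The orbit structure of x ↦ 84x mod 125: 7 orbits of sizes [50, 50, 10, 10, 2, 2, 1].
With 7 cycles on 125 points, sign = (−1)^{125−7} = +1.
(84|125)_J = +1 (Zolotarev's lemma cross-check).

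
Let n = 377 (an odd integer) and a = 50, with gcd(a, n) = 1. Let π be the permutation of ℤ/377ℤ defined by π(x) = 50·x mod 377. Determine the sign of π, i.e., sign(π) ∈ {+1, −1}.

Trace 317: π^k(317) = [317, 16, 46, 38, 15, 373, 177] for k=0..6.
π_50 has 7 disjoint cycles with lengths [84, 84, 84, 84, 28, 12, 1] on {0,…,376}.
377 − 7 = 370 transpositions; sign(π) = (−1)^370 = +1.
Zolotarev: (50|377) = +1, matching the cycle-count sign.

+1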